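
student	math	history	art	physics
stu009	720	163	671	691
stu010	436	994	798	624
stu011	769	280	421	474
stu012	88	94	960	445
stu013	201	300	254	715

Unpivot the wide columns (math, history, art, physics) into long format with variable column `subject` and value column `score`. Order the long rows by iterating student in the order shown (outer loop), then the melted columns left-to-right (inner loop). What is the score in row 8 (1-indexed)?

624

20 rows total (5 × 4). Row 8: index ⌊(8-1)/4⌋ = 1 into student → stu010; (8-1) mod 4 = 3 into the melted columns → physics.
So row 8 is (stu010, physics, 624); score = 624.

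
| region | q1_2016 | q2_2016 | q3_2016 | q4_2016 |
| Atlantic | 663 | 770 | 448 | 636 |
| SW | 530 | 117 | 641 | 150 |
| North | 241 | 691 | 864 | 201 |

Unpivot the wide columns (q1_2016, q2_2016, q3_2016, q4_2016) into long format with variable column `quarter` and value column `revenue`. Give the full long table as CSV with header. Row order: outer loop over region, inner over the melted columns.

region,quarter,revenue
Atlantic,q1_2016,663
Atlantic,q2_2016,770
Atlantic,q3_2016,448
Atlantic,q4_2016,636
SW,q1_2016,530
SW,q2_2016,117
SW,q3_2016,641
SW,q4_2016,150
North,q1_2016,241
North,q2_2016,691
North,q3_2016,864
North,q4_2016,201

Each (region, column) pair becomes one row: 3 × 4 = 12 rows.
For example, (Atlantic, q1_2016) → revenue=663.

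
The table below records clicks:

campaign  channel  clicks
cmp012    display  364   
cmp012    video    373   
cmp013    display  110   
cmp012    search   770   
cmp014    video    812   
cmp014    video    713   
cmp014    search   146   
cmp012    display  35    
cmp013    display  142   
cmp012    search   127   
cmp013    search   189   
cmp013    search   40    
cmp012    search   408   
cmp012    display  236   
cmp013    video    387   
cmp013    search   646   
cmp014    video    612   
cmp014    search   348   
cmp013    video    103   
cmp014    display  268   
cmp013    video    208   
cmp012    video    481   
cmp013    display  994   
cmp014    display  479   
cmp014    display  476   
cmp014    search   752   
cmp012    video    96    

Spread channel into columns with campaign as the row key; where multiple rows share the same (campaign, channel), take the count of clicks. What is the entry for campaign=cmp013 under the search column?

Rows with campaign=cmp013 and channel=search: clicks values are 189, 40, 646.
3 rows match — count = 3.

3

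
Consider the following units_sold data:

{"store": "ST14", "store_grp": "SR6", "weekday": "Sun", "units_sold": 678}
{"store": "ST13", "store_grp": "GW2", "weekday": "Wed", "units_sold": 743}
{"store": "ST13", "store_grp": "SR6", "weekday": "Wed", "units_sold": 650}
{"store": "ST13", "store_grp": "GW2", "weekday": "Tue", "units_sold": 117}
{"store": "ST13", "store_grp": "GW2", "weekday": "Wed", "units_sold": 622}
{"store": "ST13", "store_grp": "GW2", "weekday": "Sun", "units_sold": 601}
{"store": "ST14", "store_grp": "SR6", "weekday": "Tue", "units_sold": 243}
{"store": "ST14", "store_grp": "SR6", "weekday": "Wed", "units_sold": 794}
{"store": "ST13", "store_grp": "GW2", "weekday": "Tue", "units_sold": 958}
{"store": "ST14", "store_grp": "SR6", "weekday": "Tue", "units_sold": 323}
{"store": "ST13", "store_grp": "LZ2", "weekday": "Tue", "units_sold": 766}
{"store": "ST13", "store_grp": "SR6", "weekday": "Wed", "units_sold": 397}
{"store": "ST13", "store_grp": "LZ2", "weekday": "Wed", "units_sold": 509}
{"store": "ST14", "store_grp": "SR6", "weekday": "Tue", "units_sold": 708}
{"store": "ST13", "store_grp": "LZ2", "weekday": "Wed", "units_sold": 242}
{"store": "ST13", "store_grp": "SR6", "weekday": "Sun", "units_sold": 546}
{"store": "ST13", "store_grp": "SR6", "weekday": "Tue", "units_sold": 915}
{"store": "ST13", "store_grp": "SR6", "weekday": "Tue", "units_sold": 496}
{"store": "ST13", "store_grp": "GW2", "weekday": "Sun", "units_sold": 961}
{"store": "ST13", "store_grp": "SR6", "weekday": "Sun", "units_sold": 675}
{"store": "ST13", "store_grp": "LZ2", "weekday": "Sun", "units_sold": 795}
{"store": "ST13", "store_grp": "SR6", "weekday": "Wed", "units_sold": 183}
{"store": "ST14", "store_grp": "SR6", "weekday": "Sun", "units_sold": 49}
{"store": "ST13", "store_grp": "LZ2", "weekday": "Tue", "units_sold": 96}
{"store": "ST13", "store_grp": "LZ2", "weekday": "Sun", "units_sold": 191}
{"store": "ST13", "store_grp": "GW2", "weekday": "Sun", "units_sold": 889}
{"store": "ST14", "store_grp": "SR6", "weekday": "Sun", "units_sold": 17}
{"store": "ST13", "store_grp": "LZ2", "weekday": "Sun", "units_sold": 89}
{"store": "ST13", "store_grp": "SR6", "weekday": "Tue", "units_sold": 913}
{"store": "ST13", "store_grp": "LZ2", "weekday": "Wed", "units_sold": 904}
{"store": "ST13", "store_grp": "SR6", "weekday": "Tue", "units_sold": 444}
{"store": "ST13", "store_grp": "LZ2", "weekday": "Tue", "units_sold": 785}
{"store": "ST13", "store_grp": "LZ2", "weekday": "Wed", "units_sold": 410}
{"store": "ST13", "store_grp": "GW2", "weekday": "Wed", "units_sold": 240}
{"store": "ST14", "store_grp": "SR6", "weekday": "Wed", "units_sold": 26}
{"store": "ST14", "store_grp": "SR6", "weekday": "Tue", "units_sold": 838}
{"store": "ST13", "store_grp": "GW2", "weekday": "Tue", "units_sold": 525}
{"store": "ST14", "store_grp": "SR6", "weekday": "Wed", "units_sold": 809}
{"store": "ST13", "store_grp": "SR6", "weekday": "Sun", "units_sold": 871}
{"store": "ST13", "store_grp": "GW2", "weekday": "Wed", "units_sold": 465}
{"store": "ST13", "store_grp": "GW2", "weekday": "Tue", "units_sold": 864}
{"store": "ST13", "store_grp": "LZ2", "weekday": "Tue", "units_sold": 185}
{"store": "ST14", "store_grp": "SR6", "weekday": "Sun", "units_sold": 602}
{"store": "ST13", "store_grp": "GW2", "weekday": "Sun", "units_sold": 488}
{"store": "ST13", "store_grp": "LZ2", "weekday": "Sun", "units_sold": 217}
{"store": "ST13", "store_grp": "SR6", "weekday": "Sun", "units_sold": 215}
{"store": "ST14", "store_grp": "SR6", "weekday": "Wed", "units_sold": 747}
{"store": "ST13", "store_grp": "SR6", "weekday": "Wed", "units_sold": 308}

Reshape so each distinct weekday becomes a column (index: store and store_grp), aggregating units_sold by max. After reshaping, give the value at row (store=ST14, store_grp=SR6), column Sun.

678

Rows with store=ST14, store_grp=SR6 and weekday=Sun: units_sold values are 678, 49, 17, 602.
max(678, 49, 17, 602) = 678.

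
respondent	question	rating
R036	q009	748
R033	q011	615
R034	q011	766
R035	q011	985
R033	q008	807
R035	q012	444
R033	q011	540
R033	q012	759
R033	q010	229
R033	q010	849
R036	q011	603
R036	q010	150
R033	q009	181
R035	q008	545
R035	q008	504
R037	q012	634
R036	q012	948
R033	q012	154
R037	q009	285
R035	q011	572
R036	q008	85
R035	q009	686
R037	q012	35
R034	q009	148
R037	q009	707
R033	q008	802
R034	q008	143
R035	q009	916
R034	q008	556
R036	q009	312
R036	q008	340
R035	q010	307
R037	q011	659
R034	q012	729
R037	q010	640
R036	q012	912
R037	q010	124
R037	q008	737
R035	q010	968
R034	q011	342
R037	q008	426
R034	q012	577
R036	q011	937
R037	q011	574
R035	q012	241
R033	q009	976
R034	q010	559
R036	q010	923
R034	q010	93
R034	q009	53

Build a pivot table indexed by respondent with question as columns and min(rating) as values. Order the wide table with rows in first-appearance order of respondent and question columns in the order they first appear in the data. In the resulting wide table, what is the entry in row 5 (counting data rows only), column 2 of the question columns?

With rows in first-appearance order of respondent, row 5 is respondent=R037. question columns in first-appearance order: q009, q011, q008, q012, q010; column 2 is q011.
Long rows with respondent=R037, question=q011: min(659, 574) = 574.

574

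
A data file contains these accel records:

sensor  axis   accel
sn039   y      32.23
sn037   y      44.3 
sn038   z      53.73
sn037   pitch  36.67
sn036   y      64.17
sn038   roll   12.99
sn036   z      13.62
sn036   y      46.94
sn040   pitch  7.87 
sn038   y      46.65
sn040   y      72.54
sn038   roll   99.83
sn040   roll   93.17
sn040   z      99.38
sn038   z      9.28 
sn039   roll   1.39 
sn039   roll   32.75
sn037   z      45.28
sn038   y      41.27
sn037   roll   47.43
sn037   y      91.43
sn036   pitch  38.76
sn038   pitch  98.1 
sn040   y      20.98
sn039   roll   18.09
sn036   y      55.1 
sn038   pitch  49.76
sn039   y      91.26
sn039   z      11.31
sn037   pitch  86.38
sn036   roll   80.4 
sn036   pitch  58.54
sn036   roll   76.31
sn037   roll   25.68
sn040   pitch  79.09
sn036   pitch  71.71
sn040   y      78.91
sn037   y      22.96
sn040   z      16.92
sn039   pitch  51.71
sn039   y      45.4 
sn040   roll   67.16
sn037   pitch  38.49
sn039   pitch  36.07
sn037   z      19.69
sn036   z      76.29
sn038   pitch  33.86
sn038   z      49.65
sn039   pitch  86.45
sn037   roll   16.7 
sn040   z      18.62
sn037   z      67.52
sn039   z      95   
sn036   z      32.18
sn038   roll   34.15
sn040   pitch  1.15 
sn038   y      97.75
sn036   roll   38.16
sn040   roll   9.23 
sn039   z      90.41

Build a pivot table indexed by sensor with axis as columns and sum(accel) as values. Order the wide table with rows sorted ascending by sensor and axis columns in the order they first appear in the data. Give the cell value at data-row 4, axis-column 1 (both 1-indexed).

168.89

With rows sorted ascending by sensor, row 4 is sensor=sn039. axis columns in first-appearance order: y, z, pitch, roll; column 1 is y.
Long rows with sensor=sn039, axis=y: 32.23 + 91.26 + 45.4 = 168.89.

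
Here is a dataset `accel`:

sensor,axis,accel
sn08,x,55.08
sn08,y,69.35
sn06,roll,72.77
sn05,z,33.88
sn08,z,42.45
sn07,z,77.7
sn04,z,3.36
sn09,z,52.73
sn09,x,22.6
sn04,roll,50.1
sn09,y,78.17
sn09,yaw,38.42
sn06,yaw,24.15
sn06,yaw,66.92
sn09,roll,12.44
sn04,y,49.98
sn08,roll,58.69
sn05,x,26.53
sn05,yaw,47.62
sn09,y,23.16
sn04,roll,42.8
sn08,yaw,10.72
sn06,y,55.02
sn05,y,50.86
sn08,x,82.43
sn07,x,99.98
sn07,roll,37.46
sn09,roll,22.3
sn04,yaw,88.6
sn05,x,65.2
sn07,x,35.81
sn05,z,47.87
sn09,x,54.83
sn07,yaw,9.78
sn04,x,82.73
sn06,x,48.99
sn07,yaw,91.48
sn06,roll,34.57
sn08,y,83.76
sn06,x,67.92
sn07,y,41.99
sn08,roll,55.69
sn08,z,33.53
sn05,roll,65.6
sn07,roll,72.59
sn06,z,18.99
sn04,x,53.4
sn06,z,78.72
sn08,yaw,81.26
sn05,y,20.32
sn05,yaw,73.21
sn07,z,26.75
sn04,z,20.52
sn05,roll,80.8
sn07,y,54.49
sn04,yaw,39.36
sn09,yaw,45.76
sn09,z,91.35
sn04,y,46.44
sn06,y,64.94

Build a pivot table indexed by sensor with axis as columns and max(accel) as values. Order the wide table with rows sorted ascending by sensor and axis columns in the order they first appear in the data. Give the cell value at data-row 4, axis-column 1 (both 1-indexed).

With rows sorted ascending by sensor, row 4 is sensor=sn07. axis columns in first-appearance order: x, y, roll, z, yaw; column 1 is x.
Long rows with sensor=sn07, axis=x: max(99.98, 35.81) = 99.98.

99.98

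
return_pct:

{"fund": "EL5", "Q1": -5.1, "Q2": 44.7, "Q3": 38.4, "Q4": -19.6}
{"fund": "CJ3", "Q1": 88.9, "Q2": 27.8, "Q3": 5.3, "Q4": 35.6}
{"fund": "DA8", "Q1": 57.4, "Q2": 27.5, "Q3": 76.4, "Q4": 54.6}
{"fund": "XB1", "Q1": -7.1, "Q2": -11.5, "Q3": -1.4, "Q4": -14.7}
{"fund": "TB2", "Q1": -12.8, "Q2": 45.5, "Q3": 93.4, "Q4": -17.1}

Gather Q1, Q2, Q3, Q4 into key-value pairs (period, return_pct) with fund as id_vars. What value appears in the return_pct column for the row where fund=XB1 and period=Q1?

-7.1

Unpivoting turns each (fund, wide-column) pair into one long row.
The wide cell at row XB1, column Q1 holds -7.1, so the long row (XB1, Q1) has return_pct=-7.1.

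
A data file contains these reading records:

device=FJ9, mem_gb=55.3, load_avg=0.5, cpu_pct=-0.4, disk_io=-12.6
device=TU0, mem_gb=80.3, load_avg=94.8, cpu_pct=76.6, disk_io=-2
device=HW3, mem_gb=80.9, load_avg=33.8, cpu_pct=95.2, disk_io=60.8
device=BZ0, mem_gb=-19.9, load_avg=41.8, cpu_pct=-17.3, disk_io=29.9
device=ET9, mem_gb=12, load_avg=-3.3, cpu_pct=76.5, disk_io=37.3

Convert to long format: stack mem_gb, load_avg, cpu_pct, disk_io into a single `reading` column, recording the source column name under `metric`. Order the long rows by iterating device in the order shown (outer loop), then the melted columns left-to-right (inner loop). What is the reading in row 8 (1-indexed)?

-2

20 rows total (5 × 4). Row 8: index ⌊(8-1)/4⌋ = 1 into device → TU0; (8-1) mod 4 = 3 into the melted columns → disk_io.
So row 8 is (TU0, disk_io, -2); reading = -2.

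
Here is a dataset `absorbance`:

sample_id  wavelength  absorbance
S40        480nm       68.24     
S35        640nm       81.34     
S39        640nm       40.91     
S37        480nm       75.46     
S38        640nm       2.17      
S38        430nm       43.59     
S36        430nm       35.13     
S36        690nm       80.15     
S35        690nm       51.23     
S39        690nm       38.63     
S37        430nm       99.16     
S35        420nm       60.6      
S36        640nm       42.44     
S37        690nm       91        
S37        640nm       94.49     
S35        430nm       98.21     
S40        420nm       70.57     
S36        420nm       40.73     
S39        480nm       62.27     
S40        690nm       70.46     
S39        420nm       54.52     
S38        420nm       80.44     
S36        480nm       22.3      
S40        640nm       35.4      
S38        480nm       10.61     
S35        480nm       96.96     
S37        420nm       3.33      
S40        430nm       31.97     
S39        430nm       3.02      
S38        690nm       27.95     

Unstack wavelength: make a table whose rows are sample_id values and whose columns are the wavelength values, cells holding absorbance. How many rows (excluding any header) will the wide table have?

6 distinct sample_id values → 6 rows.

6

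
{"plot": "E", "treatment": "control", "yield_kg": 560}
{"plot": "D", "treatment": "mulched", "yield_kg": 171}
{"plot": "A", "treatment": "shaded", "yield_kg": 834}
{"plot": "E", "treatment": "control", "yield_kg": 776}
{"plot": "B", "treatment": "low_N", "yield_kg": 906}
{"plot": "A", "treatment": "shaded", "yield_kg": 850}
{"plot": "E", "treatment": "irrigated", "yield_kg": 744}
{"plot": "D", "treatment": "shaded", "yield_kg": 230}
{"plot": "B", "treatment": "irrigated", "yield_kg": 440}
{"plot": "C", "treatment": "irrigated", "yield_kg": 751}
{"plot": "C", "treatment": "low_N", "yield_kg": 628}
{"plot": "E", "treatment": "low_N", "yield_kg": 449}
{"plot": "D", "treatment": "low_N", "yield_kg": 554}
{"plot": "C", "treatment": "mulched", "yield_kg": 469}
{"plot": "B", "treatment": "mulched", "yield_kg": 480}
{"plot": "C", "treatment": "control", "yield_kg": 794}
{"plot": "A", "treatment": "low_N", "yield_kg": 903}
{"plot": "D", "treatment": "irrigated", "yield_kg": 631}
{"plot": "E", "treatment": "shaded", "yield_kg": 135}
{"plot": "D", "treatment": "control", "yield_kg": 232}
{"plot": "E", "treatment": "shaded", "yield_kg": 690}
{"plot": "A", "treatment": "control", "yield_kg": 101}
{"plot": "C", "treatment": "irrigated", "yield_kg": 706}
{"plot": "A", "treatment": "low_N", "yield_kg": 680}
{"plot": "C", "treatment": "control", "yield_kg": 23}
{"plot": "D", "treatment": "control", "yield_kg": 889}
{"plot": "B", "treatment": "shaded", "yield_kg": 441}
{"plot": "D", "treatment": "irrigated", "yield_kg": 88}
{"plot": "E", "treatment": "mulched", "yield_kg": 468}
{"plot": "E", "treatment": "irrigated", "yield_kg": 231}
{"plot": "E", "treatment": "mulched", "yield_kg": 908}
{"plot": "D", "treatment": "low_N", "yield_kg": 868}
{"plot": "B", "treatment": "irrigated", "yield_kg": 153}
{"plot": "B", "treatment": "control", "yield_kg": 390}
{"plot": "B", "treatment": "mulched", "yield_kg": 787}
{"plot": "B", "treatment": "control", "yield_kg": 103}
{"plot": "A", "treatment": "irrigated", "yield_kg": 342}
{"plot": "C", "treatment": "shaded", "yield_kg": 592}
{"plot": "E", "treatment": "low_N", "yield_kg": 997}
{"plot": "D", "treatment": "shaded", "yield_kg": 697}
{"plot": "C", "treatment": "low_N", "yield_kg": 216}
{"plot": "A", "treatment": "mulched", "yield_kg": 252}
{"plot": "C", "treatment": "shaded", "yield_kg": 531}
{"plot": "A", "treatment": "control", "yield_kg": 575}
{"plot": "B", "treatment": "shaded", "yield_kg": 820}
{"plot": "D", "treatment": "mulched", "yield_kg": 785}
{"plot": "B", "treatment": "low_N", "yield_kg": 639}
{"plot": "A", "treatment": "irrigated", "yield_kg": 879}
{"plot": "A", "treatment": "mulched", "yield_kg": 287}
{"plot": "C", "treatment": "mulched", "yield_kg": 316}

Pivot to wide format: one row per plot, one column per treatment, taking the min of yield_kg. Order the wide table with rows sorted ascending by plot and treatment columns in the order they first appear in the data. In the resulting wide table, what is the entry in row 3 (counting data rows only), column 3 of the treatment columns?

With rows sorted ascending by plot, row 3 is plot=C. treatment columns in first-appearance order: control, mulched, shaded, low_N, irrigated; column 3 is shaded.
Long rows with plot=C, treatment=shaded: min(592, 531) = 531.

531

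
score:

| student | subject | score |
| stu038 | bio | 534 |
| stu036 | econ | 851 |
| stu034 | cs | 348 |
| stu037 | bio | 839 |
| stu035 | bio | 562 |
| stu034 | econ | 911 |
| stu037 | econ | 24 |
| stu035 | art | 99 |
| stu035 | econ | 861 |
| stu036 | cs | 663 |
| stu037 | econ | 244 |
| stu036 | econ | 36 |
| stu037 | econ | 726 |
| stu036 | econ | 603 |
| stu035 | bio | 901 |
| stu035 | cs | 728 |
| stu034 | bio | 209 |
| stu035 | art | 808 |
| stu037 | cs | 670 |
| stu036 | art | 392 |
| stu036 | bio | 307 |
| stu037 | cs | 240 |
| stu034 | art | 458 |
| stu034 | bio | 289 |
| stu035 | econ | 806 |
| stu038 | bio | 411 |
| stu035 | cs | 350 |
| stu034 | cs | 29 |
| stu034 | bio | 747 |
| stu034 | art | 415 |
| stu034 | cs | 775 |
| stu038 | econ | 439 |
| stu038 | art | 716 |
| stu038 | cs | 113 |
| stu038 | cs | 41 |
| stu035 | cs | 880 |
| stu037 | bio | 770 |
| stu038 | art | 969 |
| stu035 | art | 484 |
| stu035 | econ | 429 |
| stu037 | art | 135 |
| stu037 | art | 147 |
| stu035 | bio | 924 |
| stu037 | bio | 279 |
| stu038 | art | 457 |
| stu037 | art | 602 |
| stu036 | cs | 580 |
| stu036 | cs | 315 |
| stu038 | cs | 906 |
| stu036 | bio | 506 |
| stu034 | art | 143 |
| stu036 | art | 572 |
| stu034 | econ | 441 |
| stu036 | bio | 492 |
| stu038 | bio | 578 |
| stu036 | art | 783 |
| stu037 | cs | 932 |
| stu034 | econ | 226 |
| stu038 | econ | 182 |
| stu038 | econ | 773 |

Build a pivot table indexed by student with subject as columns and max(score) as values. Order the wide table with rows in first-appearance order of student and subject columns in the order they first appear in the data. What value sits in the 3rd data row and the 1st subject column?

747

With rows in first-appearance order of student, row 3 is student=stu034. subject columns in first-appearance order: bio, econ, cs, art; column 1 is bio.
Long rows with student=stu034, subject=bio: max(209, 289, 747) = 747.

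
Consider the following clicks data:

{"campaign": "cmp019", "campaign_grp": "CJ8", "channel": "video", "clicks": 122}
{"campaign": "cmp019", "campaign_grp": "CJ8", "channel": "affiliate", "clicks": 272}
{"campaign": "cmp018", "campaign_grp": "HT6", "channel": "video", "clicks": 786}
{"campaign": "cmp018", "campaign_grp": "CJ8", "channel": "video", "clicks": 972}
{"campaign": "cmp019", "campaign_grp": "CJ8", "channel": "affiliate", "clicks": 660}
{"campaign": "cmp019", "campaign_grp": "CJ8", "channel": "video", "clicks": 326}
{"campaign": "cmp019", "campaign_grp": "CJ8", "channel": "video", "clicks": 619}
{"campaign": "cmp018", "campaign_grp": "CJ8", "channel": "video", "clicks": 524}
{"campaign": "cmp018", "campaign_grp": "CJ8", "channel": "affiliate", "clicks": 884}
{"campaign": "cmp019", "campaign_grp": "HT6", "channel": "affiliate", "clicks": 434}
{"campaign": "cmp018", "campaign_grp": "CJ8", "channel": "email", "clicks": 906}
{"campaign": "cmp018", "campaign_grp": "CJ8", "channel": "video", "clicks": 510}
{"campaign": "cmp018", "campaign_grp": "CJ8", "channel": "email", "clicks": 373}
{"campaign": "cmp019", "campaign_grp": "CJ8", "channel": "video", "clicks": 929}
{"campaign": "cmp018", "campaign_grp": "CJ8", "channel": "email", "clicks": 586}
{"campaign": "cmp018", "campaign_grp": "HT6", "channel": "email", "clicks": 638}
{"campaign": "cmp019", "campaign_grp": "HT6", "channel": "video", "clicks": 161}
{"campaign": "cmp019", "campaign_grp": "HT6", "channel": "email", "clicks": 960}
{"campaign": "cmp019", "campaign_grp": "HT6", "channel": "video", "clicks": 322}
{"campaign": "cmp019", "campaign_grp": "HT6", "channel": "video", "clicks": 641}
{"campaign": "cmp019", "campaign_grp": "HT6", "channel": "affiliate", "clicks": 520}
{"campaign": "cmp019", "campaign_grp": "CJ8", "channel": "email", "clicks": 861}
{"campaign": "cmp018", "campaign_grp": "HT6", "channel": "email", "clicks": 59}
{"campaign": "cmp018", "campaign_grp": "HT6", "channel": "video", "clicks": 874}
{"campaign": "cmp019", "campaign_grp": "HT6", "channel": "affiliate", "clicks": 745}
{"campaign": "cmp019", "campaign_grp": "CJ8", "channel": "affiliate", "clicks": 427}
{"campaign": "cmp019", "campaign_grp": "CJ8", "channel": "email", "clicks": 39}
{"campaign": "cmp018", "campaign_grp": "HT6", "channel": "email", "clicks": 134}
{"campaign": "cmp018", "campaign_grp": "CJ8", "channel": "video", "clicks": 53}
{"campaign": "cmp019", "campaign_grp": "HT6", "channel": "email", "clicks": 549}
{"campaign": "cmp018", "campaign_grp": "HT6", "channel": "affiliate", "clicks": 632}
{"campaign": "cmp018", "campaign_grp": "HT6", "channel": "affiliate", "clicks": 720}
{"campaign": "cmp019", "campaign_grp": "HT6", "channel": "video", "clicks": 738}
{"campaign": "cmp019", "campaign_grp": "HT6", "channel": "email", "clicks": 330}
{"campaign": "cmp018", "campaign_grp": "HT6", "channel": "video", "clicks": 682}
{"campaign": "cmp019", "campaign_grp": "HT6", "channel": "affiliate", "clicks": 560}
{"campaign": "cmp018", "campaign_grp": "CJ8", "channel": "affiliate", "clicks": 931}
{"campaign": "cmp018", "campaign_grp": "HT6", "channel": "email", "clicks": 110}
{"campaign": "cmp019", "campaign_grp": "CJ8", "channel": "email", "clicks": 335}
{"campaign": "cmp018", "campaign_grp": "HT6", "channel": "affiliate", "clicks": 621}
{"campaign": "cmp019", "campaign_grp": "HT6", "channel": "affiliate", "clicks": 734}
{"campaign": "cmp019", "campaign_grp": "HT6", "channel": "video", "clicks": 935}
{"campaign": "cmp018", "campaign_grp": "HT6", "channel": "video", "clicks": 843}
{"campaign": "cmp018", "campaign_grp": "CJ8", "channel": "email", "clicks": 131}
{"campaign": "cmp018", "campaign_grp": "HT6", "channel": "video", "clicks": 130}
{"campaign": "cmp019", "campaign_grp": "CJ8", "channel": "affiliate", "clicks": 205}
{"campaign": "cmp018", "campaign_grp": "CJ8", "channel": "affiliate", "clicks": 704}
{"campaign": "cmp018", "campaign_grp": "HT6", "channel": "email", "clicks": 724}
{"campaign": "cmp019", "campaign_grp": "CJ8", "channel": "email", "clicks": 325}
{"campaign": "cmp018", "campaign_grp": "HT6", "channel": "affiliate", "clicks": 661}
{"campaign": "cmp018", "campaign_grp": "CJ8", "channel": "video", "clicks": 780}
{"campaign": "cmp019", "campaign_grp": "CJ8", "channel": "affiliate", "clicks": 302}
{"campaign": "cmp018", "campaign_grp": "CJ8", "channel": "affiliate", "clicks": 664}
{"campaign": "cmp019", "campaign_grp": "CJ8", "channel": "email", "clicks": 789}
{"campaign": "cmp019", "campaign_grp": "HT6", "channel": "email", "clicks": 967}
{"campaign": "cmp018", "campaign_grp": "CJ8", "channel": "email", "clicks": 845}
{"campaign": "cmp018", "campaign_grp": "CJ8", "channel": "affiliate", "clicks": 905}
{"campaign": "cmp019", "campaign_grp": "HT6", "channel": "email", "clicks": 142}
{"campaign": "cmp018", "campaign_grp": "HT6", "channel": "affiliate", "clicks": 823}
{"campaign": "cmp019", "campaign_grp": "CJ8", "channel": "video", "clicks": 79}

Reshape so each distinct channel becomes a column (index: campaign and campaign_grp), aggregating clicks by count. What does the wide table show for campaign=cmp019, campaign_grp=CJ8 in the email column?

Rows with campaign=cmp019, campaign_grp=CJ8 and channel=email: clicks values are 861, 39, 335, 325, 789.
5 rows match — count = 5.

5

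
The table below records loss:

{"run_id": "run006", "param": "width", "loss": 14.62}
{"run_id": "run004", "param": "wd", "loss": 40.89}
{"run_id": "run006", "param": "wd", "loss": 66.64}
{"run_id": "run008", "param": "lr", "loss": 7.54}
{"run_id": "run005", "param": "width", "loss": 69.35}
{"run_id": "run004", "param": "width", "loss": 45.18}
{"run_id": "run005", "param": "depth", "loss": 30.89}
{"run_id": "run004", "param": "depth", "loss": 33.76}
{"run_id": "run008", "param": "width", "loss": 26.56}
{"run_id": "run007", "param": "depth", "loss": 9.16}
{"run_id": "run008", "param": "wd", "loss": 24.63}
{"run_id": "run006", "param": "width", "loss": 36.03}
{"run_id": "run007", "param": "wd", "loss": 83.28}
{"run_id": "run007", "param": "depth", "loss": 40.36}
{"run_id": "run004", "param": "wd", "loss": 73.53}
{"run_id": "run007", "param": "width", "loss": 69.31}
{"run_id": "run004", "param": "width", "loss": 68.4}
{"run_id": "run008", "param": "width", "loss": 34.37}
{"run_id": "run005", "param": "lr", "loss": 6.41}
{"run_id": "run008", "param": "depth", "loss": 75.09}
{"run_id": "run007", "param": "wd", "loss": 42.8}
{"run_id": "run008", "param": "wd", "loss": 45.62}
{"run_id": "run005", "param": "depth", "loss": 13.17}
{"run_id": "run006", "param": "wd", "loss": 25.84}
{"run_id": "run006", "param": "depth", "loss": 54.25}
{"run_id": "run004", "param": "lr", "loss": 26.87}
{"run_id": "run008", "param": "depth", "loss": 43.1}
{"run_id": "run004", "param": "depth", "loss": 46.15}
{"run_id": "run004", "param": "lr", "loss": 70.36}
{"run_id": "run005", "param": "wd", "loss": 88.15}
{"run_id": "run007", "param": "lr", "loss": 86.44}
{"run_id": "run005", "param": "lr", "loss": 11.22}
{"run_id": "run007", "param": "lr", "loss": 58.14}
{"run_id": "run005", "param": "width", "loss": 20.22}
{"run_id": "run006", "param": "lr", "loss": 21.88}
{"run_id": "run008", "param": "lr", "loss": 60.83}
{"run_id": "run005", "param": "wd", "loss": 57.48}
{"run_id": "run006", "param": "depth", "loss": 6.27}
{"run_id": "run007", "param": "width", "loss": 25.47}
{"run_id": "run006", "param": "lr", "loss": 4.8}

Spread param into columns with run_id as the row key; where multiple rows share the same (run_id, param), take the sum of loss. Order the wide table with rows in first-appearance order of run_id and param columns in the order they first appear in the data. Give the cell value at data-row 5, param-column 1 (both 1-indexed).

With rows in first-appearance order of run_id, row 5 is run_id=run007. param columns in first-appearance order: width, wd, lr, depth; column 1 is width.
Long rows with run_id=run007, param=width: 69.31 + 25.47 = 94.78.

94.78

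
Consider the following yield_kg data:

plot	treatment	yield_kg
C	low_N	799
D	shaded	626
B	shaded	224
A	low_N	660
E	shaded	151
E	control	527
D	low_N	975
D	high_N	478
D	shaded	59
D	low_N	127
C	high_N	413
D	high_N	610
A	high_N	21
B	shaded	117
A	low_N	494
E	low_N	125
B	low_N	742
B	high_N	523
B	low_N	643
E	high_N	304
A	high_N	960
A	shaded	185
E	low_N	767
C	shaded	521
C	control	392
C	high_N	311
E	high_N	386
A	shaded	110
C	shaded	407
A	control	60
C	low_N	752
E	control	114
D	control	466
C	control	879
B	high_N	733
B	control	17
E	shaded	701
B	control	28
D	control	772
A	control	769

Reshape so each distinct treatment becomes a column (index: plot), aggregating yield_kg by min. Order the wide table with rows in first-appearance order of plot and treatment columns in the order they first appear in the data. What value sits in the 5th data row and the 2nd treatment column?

With rows in first-appearance order of plot, row 5 is plot=E. treatment columns in first-appearance order: low_N, shaded, control, high_N; column 2 is shaded.
Long rows with plot=E, treatment=shaded: min(151, 701) = 151.

151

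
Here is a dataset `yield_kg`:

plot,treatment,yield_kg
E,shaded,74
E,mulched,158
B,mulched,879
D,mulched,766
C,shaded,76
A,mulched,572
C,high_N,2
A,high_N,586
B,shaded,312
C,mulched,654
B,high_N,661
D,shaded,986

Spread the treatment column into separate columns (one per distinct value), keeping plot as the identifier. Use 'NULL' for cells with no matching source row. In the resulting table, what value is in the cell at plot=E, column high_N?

NULL

No long-format row has plot=E and treatment=high_N, so the cell is NULL.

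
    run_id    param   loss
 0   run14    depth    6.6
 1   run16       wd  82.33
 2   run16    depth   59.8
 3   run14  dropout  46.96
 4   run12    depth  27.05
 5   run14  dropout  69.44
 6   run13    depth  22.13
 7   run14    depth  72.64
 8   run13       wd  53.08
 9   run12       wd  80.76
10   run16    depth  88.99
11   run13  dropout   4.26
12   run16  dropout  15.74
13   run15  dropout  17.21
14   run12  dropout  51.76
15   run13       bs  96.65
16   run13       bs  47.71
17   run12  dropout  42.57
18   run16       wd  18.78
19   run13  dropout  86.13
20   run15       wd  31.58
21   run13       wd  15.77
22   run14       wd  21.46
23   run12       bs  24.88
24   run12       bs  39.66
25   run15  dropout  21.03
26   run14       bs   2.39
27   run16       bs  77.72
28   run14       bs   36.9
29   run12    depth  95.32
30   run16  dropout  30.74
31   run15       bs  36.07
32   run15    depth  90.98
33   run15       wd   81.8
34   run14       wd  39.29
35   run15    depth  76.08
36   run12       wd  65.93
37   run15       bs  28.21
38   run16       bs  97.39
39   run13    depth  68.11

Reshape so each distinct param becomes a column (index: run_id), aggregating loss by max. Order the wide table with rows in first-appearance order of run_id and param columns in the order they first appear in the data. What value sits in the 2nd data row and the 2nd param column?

With rows in first-appearance order of run_id, row 2 is run_id=run16. param columns in first-appearance order: depth, wd, dropout, bs; column 2 is wd.
Long rows with run_id=run16, param=wd: max(82.33, 18.78) = 82.33.

82.33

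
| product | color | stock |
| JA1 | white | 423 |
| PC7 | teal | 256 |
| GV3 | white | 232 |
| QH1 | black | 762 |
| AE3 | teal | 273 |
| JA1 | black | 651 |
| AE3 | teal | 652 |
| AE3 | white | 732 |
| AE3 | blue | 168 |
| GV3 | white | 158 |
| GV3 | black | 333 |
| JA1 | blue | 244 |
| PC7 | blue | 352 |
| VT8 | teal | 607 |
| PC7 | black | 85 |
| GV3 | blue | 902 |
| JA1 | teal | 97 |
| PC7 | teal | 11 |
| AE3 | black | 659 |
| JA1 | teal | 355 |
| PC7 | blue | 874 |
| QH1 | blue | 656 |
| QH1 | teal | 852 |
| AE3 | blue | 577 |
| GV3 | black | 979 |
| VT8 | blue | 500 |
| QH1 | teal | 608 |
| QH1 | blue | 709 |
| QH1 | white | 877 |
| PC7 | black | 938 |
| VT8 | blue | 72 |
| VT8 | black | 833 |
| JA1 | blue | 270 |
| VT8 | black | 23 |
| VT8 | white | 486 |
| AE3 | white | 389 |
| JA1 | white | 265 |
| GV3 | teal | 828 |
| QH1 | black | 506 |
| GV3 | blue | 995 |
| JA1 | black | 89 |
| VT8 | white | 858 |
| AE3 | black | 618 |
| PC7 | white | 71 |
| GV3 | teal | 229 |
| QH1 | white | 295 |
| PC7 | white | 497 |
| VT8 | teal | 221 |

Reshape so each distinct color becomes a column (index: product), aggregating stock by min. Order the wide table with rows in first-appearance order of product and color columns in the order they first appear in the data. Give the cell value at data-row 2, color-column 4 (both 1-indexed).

352

With rows in first-appearance order of product, row 2 is product=PC7. color columns in first-appearance order: white, teal, black, blue; column 4 is blue.
Long rows with product=PC7, color=blue: min(352, 874) = 352.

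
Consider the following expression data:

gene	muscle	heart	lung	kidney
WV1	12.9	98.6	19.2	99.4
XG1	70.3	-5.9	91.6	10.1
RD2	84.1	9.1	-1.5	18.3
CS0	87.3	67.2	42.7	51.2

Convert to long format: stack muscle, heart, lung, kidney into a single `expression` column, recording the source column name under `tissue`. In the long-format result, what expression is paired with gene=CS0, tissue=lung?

Unpivoting turns each (gene, wide-column) pair into one long row.
The wide cell at row CS0, column lung holds 42.7, so the long row (CS0, lung) has expression=42.7.

42.7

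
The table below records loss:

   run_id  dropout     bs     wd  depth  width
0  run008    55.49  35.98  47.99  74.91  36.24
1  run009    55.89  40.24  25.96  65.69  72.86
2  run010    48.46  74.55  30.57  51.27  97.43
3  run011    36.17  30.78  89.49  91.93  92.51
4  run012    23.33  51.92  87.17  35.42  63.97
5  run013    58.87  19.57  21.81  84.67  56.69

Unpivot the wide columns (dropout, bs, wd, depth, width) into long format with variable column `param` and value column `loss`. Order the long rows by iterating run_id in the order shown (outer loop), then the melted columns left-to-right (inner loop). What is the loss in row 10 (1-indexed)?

72.86

30 rows total (6 × 5). Row 10: index ⌊(10-1)/5⌋ = 1 into run_id → run009; (10-1) mod 5 = 4 into the melted columns → width.
So row 10 is (run009, width, 72.86); loss = 72.86.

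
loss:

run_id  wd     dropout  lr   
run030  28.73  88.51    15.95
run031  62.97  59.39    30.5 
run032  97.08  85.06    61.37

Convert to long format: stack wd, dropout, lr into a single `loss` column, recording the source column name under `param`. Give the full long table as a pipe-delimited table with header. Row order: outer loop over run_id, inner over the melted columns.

Each (run_id, column) pair becomes one row: 3 × 3 = 9 rows.
For example, (run030, wd) → loss=28.73.

| run_id | param | loss |
| run030 | wd | 28.73 |
| run030 | dropout | 88.51 |
| run030 | lr | 15.95 |
| run031 | wd | 62.97 |
| run031 | dropout | 59.39 |
| run031 | lr | 30.5 |
| run032 | wd | 97.08 |
| run032 | dropout | 85.06 |
| run032 | lr | 61.37 |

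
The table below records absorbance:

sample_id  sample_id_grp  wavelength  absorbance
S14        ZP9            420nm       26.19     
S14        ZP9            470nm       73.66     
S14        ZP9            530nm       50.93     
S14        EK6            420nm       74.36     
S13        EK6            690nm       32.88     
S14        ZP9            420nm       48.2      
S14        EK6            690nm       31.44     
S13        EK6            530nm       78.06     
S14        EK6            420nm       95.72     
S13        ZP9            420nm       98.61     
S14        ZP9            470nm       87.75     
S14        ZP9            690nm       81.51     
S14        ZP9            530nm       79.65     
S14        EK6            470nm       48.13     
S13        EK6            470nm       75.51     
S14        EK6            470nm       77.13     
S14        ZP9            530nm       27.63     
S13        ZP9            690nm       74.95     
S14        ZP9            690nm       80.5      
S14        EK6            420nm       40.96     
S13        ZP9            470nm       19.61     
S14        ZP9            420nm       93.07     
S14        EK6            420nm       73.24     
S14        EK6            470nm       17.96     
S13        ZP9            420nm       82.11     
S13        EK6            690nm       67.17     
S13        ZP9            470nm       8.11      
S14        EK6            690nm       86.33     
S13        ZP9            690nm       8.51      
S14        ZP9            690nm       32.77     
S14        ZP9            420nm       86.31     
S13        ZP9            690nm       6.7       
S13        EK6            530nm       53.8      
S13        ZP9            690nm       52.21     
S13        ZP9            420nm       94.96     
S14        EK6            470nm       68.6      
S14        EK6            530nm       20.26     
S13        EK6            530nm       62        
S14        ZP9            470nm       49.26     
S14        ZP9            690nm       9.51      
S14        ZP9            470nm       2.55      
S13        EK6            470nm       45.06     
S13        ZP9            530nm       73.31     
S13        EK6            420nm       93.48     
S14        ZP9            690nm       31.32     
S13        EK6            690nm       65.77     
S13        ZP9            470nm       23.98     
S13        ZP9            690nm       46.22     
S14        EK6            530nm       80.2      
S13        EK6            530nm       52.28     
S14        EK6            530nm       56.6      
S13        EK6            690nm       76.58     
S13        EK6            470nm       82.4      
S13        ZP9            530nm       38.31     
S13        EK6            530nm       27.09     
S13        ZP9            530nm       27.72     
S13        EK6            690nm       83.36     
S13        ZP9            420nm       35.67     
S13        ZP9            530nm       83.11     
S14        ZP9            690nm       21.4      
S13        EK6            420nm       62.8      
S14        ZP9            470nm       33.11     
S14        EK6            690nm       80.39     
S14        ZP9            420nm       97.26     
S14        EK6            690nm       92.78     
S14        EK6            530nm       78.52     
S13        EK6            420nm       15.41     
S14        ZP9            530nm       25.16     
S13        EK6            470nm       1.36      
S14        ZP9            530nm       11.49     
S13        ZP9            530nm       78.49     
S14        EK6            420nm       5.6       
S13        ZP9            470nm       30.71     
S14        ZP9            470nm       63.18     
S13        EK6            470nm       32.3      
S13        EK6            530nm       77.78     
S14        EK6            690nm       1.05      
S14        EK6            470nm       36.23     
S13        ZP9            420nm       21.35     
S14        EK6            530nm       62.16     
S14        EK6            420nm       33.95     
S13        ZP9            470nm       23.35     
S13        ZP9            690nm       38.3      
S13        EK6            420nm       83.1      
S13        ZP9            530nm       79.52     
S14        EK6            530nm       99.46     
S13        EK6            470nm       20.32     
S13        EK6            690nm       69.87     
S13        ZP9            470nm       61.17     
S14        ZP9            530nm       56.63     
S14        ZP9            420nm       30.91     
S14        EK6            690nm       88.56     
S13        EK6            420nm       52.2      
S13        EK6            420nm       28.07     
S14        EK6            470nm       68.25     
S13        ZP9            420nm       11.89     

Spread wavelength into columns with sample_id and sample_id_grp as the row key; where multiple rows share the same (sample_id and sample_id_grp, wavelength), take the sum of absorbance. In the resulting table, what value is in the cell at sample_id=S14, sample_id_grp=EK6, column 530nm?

397.20

Rows with sample_id=S14, sample_id_grp=EK6 and wavelength=530nm: absorbance values are 20.26, 80.2, 56.6, 78.52, 62.16, 99.46.
20.26 + 80.2 + 56.6 + 78.52 + 62.16 + 99.46 = 397.20.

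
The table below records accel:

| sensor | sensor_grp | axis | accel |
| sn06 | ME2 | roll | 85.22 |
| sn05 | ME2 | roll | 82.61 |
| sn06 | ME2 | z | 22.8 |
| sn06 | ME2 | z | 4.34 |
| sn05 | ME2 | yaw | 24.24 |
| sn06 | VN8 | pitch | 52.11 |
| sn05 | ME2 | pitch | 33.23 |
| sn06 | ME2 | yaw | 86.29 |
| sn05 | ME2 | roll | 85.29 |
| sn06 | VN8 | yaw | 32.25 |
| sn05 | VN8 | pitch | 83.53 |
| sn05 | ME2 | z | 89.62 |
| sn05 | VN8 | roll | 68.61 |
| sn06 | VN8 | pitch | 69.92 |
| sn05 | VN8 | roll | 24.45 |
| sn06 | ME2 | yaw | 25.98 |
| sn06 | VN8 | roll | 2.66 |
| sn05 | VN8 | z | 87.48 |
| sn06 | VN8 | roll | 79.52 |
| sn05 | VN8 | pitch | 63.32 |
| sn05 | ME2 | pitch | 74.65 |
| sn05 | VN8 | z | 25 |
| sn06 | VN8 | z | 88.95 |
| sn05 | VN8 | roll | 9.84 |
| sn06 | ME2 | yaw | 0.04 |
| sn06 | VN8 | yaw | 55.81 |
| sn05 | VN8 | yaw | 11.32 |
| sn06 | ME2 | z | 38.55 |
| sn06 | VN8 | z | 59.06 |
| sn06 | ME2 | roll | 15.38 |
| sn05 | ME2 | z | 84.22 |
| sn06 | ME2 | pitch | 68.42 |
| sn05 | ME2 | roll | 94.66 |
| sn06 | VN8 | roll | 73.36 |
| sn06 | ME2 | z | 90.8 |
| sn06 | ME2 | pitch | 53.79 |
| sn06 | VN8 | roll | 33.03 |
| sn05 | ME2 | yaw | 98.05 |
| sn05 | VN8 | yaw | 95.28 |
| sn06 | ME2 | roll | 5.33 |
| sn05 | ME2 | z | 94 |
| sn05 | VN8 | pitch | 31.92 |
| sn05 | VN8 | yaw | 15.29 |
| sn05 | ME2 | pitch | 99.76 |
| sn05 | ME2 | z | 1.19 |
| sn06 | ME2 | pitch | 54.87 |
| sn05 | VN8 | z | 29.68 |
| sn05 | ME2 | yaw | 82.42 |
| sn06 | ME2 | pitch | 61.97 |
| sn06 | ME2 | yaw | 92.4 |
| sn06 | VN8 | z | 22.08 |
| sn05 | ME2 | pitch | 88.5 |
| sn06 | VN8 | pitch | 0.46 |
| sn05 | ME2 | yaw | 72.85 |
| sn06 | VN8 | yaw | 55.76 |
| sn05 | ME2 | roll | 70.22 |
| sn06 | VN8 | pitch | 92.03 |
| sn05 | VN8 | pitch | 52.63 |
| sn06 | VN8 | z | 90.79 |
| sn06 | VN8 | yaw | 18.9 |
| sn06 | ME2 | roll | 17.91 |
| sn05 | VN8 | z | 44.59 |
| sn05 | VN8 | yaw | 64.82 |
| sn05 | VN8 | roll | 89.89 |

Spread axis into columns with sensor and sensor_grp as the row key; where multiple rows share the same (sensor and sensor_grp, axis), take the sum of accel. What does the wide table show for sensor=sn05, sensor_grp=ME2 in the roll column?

332.78

Rows with sensor=sn05, sensor_grp=ME2 and axis=roll: accel values are 82.61, 85.29, 94.66, 70.22.
82.61 + 85.29 + 94.66 + 70.22 = 332.78.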